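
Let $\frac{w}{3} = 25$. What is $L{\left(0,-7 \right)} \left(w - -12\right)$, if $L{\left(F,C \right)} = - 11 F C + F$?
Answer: $0$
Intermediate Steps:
$w = 75$ ($w = 3 \cdot 25 = 75$)
$L{\left(F,C \right)} = F - 11 C F$ ($L{\left(F,C \right)} = - 11 C F + F = F - 11 C F$)
$L{\left(0,-7 \right)} \left(w - -12\right) = 0 \left(1 - -77\right) \left(75 - -12\right) = 0 \left(1 + 77\right) \left(75 + 12\right) = 0 \cdot 78 \cdot 87 = 0 \cdot 87 = 0$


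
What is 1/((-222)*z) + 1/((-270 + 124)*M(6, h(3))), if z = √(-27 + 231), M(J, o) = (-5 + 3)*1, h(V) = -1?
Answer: 1/292 - √51/22644 ≈ 0.0031093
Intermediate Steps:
M(J, o) = -2 (M(J, o) = -2*1 = -2)
z = 2*√51 (z = √204 = 2*√51 ≈ 14.283)
1/((-222)*z) + 1/((-270 + 124)*M(6, h(3))) = 1/((-222)*((2*√51))) + 1/((-270 + 124)*(-2)) = -√51/22644 - ½/(-146) = -√51/22644 - 1/146*(-½) = -√51/22644 + 1/292 = 1/292 - √51/22644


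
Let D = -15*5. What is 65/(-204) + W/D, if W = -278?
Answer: 17279/5100 ≈ 3.3880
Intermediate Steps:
D = -75
65/(-204) + W/D = 65/(-204) - 278/(-75) = 65*(-1/204) - 278*(-1/75) = -65/204 + 278/75 = 17279/5100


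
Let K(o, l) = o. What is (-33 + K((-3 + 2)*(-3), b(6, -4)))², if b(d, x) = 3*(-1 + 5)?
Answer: 900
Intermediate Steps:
b(d, x) = 12 (b(d, x) = 3*4 = 12)
(-33 + K((-3 + 2)*(-3), b(6, -4)))² = (-33 + (-3 + 2)*(-3))² = (-33 - 1*(-3))² = (-33 + 3)² = (-30)² = 900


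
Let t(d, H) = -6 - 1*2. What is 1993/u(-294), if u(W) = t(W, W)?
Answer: -1993/8 ≈ -249.13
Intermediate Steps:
t(d, H) = -8 (t(d, H) = -6 - 2 = -8)
u(W) = -8
1993/u(-294) = 1993/(-8) = 1993*(-⅛) = -1993/8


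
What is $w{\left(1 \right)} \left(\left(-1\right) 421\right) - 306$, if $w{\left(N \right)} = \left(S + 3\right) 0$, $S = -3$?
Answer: $-306$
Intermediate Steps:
$w{\left(N \right)} = 0$ ($w{\left(N \right)} = \left(-3 + 3\right) 0 = 0 \cdot 0 = 0$)
$w{\left(1 \right)} \left(\left(-1\right) 421\right) - 306 = 0 \left(\left(-1\right) 421\right) - 306 = 0 \left(-421\right) - 306 = 0 - 306 = -306$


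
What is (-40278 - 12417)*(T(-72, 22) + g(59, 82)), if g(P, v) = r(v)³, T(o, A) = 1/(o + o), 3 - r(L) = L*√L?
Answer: -4183847251825/16 + 2382572281050*√82 ≈ 2.1314e+13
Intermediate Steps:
r(L) = 3 - L^(3/2) (r(L) = 3 - L*√L = 3 - L^(3/2))
T(o, A) = 1/(2*o)
g(P, v) = (3 - v^(3/2))³
(-40278 - 12417)*(T(-72, 22) + g(59, 82)) = (-40278 - 12417)*((½)/(-72) - (-3 + 82^(3/2))³) = -52695*((½)*(-1/72) - (-3 + 82*√82)³) = -52695*(-1/144 - (-3 + 82*√82)³) = 5855/16 + 52695*(-3 + 82*√82)³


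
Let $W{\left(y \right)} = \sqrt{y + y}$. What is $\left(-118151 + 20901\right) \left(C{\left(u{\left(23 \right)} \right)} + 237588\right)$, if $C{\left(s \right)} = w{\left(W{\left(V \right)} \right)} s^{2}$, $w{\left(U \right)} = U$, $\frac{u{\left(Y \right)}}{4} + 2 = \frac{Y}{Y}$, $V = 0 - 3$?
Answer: $-23105433000 - 1556000 i \sqrt{6} \approx -2.3105 \cdot 10^{10} - 3.8114 \cdot 10^{6} i$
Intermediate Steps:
$V = -3$
$W{\left(y \right)} = \sqrt{2} \sqrt{y}$ ($W{\left(y \right)} = \sqrt{2 y} = \sqrt{2} \sqrt{y}$)
$u{\left(Y \right)} = -4$ ($u{\left(Y \right)} = -8 + 4 \frac{Y}{Y} = -8 + 4 \cdot 1 = -8 + 4 = -4$)
$C{\left(s \right)} = i \sqrt{6} s^{2}$ ($C{\left(s \right)} = \sqrt{2} \sqrt{-3} s^{2} = \sqrt{2} i \sqrt{3} s^{2} = i \sqrt{6} s^{2}$)
$\left(-118151 + 20901\right) \left(C{\left(u{\left(23 \right)} \right)} + 237588\right) = \left(-118151 + 20901\right) \left(i \sqrt{6} \left(-4\right)^{2} + 237588\right) = - 97250 \left(i \sqrt{6} \cdot 16 + 237588\right) = - 97250 \left(16 i \sqrt{6} + 237588\right) = - 97250 \left(237588 + 16 i \sqrt{6}\right) = -23105433000 - 1556000 i \sqrt{6}$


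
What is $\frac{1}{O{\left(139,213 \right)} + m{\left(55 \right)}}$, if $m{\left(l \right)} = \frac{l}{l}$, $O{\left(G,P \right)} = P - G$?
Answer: $\frac{1}{75} \approx 0.013333$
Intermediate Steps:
$m{\left(l \right)} = 1$
$\frac{1}{O{\left(139,213 \right)} + m{\left(55 \right)}} = \frac{1}{\left(213 - 139\right) + 1} = \frac{1}{74 + 1} = \frac{1}{75}$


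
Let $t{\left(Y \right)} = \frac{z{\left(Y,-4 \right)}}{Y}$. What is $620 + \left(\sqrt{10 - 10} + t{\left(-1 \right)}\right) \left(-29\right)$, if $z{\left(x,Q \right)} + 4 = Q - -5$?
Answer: $533$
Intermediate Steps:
$z{\left(x,Q \right)} = 1 + Q$ ($z{\left(x,Q \right)} = -4 + \left(Q - -5\right) = -4 + \left(Q + 5\right) = -4 + \left(5 + Q\right) = 1 + Q$)
$t{\left(Y \right)} = - \frac{3}{Y}$ ($t{\left(Y \right)} = \frac{1 - 4}{Y} = - \frac{3}{Y}$)
$620 + \left(\sqrt{10 - 10} + t{\left(-1 \right)}\right) \left(-29\right) = 620 + \left(\sqrt{10 - 10} - \frac{3}{-1}\right) \left(-29\right) = 620 + \left(\sqrt{0} - -3\right) \left(-29\right) = 620 + \left(0 + 3\right) \left(-29\right) = 620 + 3 \left(-29\right) = 620 - 87 = 533$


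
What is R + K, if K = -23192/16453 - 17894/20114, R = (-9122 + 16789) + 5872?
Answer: 2239888381584/165467821 ≈ 13537.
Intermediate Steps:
R = 13539 (R = 7667 + 5872 = 13539)
K = -380446935/165467821 (K = -23192*1/16453 - 17894*1/20114 = -23192/16453 - 8947/10057 = -380446935/165467821 ≈ -2.2992)
R + K = 13539 - 380446935/165467821 = 2239888381584/165467821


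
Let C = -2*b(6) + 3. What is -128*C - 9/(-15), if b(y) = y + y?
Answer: 13443/5 ≈ 2688.6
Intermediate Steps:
b(y) = 2*y
C = -21 (C = -4*6 + 3 = -2*12 + 3 = -24 + 3 = -21)
-128*C - 9/(-15) = -128*(-21) - 9/(-15) = 2688 - 9*(-1/15) = 2688 + ⅗ = 13443/5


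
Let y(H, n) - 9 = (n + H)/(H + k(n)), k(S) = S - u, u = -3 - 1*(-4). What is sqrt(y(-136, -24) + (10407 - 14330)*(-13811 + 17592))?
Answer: I*sqrt(384482382774)/161 ≈ 3851.3*I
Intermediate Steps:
u = 1 (u = -3 + 4 = 1)
k(S) = -1 + S (k(S) = S - 1*1 = S - 1 = -1 + S)
y(H, n) = 9 + (H + n)/(-1 + H + n) (y(H, n) = 9 + (n + H)/(H + (-1 + n)) = 9 + (H + n)/(-1 + H + n))
sqrt(y(-136, -24) + (10407 - 14330)*(-13811 + 17592)) = sqrt((-9 + 10*(-136) + 10*(-24))/(-1 - 136 - 24) + (10407 - 14330)*(-13811 + 17592)) = sqrt((-9 - 1360 - 240)/(-161) - 3923*3781) = sqrt(-1/161*(-1609) - 14832863) = sqrt(1609/161 - 14832863) = sqrt(-2388089334/161) = I*sqrt(384482382774)/161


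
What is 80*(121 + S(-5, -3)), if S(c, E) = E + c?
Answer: 9040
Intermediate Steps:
80*(121 + S(-5, -3)) = 80*(121 + (-3 - 5)) = 80*(121 - 8) = 80*113 = 9040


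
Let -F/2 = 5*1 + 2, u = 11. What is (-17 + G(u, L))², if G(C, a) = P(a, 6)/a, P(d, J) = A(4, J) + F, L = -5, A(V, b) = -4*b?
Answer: 2209/25 ≈ 88.360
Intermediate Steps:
F = -14 (F = -2*(5*1 + 2) = -2*(5 + 2) = -2*7 = -14)
P(d, J) = -14 - 4*J (P(d, J) = -4*J - 14 = -14 - 4*J)
G(C, a) = -38/a (G(C, a) = (-14 - 4*6)/a = (-14 - 24)/a = -38/a)
(-17 + G(u, L))² = (-17 - 38/(-5))² = (-17 - 38*(-⅕))² = (-17 + 38/5)² = (-47/5)² = 2209/25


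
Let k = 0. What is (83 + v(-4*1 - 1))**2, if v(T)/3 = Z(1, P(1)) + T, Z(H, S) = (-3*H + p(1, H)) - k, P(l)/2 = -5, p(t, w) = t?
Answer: 3844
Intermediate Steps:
P(l) = -10 (P(l) = 2*(-5) = -10)
Z(H, S) = 1 - 3*H (Z(H, S) = (-3*H + 1) - 1*0 = (1 - 3*H) + 0 = 1 - 3*H)
v(T) = -6 + 3*T (v(T) = 3*((1 - 3*1) + T) = 3*((1 - 3) + T) = 3*(-2 + T) = -6 + 3*T)
(83 + v(-4*1 - 1))**2 = (83 + (-6 + 3*(-4*1 - 1)))**2 = (83 + (-6 + 3*(-4 - 1)))**2 = (83 + (-6 + 3*(-5)))**2 = (83 + (-6 - 15))**2 = (83 - 21)**2 = 62**2 = 3844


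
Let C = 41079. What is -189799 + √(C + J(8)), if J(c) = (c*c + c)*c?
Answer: -189799 + √41655 ≈ -1.8960e+5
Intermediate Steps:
J(c) = c*(c + c²) (J(c) = (c² + c)*c = (c + c²)*c = c*(c + c²))
-189799 + √(C + J(8)) = -189799 + √(41079 + 8²*(1 + 8)) = -189799 + √(41079 + 64*9) = -189799 + √(41079 + 576) = -189799 + √41655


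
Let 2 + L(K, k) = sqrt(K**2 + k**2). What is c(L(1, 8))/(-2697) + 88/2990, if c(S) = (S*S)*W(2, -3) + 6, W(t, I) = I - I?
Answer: 36566/1344005 ≈ 0.027207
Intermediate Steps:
W(t, I) = 0
L(K, k) = -2 + sqrt(K**2 + k**2)
c(S) = 6 (c(S) = (S*S)*0 + 6 = S**2*0 + 6 = 0 + 6 = 6)
c(L(1, 8))/(-2697) + 88/2990 = 6/(-2697) + 88/2990 = 6*(-1/2697) + 88*(1/2990) = -2/899 + 44/1495 = 36566/1344005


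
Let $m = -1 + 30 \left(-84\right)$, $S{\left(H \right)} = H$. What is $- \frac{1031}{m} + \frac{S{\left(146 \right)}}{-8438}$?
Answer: $\frac{4165756}{10636099} \approx 0.39166$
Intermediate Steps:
$m = -2521$ ($m = -1 - 2520 = -2521$)
$- \frac{1031}{m} + \frac{S{\left(146 \right)}}{-8438} = - \frac{1031}{-2521} + \frac{146}{-8438} = \left(-1031\right) \left(- \frac{1}{2521}\right) + 146 \left(- \frac{1}{8438}\right) = \frac{1031}{2521} - \frac{73}{4219} = \frac{4165756}{10636099}$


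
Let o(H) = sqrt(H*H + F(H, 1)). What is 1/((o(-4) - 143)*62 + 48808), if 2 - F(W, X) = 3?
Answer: 6657/265884284 - 31*sqrt(15)/797652852 ≈ 2.4887e-5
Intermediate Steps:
F(W, X) = -1 (F(W, X) = 2 - 1*3 = 2 - 3 = -1)
o(H) = sqrt(-1 + H**2) (o(H) = sqrt(H*H - 1) = sqrt(H**2 - 1) = sqrt(-1 + H**2))
1/((o(-4) - 143)*62 + 48808) = 1/((sqrt(-1 + (-4)**2) - 143)*62 + 48808) = 1/((sqrt(-1 + 16) - 143)*62 + 48808) = 1/((sqrt(15) - 143)*62 + 48808) = 1/((-143 + sqrt(15))*62 + 48808) = 1/((-8866 + 62*sqrt(15)) + 48808) = 1/(39942 + 62*sqrt(15))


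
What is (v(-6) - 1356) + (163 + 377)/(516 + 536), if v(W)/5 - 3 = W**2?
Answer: -305208/263 ≈ -1160.5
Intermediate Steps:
v(W) = 15 + 5*W**2
(v(-6) - 1356) + (163 + 377)/(516 + 536) = ((15 + 5*(-6)**2) - 1356) + (163 + 377)/(516 + 536) = ((15 + 5*36) - 1356) + 540/1052 = ((15 + 180) - 1356) + 540*(1/1052) = (195 - 1356) + 135/263 = -1161 + 135/263 = -305208/263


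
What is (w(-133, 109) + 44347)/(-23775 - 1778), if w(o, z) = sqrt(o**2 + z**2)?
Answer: -44347/25553 - sqrt(29570)/25553 ≈ -1.7422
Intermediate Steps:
(w(-133, 109) + 44347)/(-23775 - 1778) = (sqrt((-133)**2 + 109**2) + 44347)/(-23775 - 1778) = (sqrt(17689 + 11881) + 44347)/(-25553) = (sqrt(29570) + 44347)*(-1/25553) = (44347 + sqrt(29570))*(-1/25553) = -44347/25553 - sqrt(29570)/25553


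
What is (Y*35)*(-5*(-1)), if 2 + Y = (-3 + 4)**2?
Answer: -175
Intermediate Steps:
Y = -1 (Y = -2 + (-3 + 4)**2 = -2 + 1**2 = -2 + 1 = -1)
(Y*35)*(-5*(-1)) = (-1*35)*(-5*(-1)) = -35*5 = -175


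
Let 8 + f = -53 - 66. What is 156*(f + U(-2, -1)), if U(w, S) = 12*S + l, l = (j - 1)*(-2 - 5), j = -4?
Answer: -16224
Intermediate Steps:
l = 35 (l = (-4 - 1)*(-2 - 5) = -5*(-7) = 35)
U(w, S) = 35 + 12*S (U(w, S) = 12*S + 35 = 35 + 12*S)
f = -127 (f = -8 + (-53 - 66) = -8 - 119 = -127)
156*(f + U(-2, -1)) = 156*(-127 + (35 + 12*(-1))) = 156*(-127 + (35 - 12)) = 156*(-127 + 23) = 156*(-104) = -16224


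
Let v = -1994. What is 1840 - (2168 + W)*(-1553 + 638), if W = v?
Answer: 161050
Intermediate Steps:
W = -1994
1840 - (2168 + W)*(-1553 + 638) = 1840 - (2168 - 1994)*(-1553 + 638) = 1840 - 174*(-915) = 1840 - 1*(-159210) = 1840 + 159210 = 161050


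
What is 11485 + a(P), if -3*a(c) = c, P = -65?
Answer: 34520/3 ≈ 11507.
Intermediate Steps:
a(c) = -c/3
11485 + a(P) = 11485 - ⅓*(-65) = 11485 + 65/3 = 34520/3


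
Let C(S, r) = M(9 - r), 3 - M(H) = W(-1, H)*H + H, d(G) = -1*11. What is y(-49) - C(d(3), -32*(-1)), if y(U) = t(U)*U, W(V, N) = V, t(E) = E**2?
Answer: -117652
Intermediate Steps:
d(G) = -11
M(H) = 3 (M(H) = 3 - (-H + H) = 3 - 1*0 = 3 + 0 = 3)
C(S, r) = 3
y(U) = U**3 (y(U) = U**2*U = U**3)
y(-49) - C(d(3), -32*(-1)) = (-49)**3 - 1*3 = -117649 - 3 = -117652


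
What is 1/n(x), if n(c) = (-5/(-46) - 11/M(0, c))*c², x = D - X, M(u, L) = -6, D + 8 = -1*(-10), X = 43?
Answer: 69/225254 ≈ 0.00030632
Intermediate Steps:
D = 2 (D = -8 - 1*(-10) = -8 + 10 = 2)
x = -41 (x = 2 - 1*43 = 2 - 43 = -41)
n(c) = 134*c²/69 (n(c) = (-5/(-46) - 11/(-6))*c² = (-5*(-1/46) - 11*(-⅙))*c² = (5/46 + 11/6)*c² = 134*c²/69)
1/n(x) = 1/((134/69)*(-41)²) = 1/((134/69)*1681) = 1/(225254/69) = 69/225254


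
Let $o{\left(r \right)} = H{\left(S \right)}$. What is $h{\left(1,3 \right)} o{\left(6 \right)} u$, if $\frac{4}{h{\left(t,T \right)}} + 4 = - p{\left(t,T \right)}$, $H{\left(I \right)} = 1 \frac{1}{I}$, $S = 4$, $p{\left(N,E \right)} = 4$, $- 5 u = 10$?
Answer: $\frac{1}{4} \approx 0.25$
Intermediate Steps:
$u = -2$ ($u = \left(- \frac{1}{5}\right) 10 = -2$)
$H{\left(I \right)} = \frac{1}{I}$
$o{\left(r \right)} = \frac{1}{4}$
$h{\left(t,T \right)} = - \frac{1}{2}$ ($h{\left(t,T \right)} = \frac{4}{-4 - 4} = \frac{4}{-8} = 4 \left(- \frac{1}{8}\right) = - \frac{1}{2}$)
$h{\left(1,3 \right)} o{\left(6 \right)} u = \left(- \frac{1}{2}\right) \frac{1}{4} \left(-2\right) = \left(- \frac{1}{8}\right) \left(-2\right) = \frac{1}{4}$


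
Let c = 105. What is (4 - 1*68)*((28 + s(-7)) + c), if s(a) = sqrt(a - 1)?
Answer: -8512 - 128*I*sqrt(2) ≈ -8512.0 - 181.02*I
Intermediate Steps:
s(a) = sqrt(-1 + a)
(4 - 1*68)*((28 + s(-7)) + c) = (4 - 1*68)*((28 + sqrt(-1 - 7)) + 105) = (4 - 68)*((28 + sqrt(-8)) + 105) = -64*((28 + 2*I*sqrt(2)) + 105) = -64*(133 + 2*I*sqrt(2)) = -8512 - 128*I*sqrt(2)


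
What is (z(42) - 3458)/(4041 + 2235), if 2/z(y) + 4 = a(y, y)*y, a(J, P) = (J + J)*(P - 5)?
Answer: -225689827/409609416 ≈ -0.55099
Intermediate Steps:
a(J, P) = 2*J*(-5 + P) (a(J, P) = (2*J)*(-5 + P) = 2*J*(-5 + P))
z(y) = 2/(-4 + 2*y²*(-5 + y)) (z(y) = 2/(-4 + (2*y*(-5 + y))*y) = 2/(-4 + 2*y²*(-5 + y)))
(z(42) - 3458)/(4041 + 2235) = (1/(-2 + 42²*(-5 + 42)) - 3458)/(4041 + 2235) = (1/(-2 + 1764*37) - 3458)/6276 = (1/(-2 + 65268) - 3458)*(1/6276) = (1/65266 - 3458)*(1/6276) = -225689827/65266*1/6276 = -225689827/409609416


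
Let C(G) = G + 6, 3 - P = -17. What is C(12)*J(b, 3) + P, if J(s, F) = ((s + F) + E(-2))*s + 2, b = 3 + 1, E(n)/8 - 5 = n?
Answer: 2288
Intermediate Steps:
P = 20 (P = 3 - 1*(-17) = 3 + 17 = 20)
E(n) = 40 + 8*n
b = 4
J(s, F) = 2 + s*(24 + F + s) (J(s, F) = ((s + F) + (40 + 8*(-2)))*s + 2 = ((F + s) + (40 - 16))*s + 2 = ((F + s) + 24)*s + 2 = (24 + F + s)*s + 2 = s*(24 + F + s) + 2 = 2 + s*(24 + F + s))
C(G) = 6 + G
C(12)*J(b, 3) + P = (6 + 12)*(2 + 4² + 24*4 + 3*4) + 20 = 18*(2 + 16 + 96 + 12) + 20 = 18*126 + 20 = 2268 + 20 = 2288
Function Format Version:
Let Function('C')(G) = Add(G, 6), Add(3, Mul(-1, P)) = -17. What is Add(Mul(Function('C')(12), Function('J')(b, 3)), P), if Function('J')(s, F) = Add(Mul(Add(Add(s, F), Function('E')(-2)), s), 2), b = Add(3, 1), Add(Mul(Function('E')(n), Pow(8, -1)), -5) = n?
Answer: 2288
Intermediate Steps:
P = 20 (P = Add(3, Mul(-1, -17)) = Add(3, 17) = 20)
Function('E')(n) = Add(40, Mul(8, n))
b = 4
Function('J')(s, F) = Add(2, Mul(s, Add(24, F, s))) (Function('J')(s, F) = Add(Mul(Add(Add(s, F), Add(40, Mul(8, -2))), s), 2) = Add(Mul(Add(Add(F, s), Add(40, -16)), s), 2) = Add(Mul(Add(Add(F, s), 24), s), 2) = Add(Mul(Add(24, F, s), s), 2) = Add(Mul(s, Add(24, F, s)), 2) = Add(2, Mul(s, Add(24, F, s))))
Function('C')(G) = Add(6, G)
Add(Mul(Function('C')(12), Function('J')(b, 3)), P) = Add(Mul(Add(6, 12), Add(2, Pow(4, 2), Mul(24, 4), Mul(3, 4))), 20) = Add(Mul(18, Add(2, 16, 96, 12)), 20) = Add(Mul(18, 126), 20) = Add(2268, 20) = 2288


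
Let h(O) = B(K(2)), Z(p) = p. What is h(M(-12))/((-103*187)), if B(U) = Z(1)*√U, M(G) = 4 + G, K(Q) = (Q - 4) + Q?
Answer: 0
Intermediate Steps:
K(Q) = -4 + 2*Q (K(Q) = (-4 + Q) + Q = -4 + 2*Q)
B(U) = √U (B(U) = 1*√U = √U)
h(O) = 0 (h(O) = √(-4 + 2*2) = √(-4 + 4) = √0 = 0)
h(M(-12))/((-103*187)) = 0/((-103*187)) = 0/(-19261) = 0*(-1/19261) = 0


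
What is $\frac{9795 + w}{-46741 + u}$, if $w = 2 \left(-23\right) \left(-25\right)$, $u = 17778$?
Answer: $- \frac{995}{2633} \approx -0.3779$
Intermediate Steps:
$w = 1150$ ($w = \left(-46\right) \left(-25\right) = 1150$)
$\frac{9795 + w}{-46741 + u} = \frac{9795 + 1150}{-46741 + 17778} = \frac{10945}{-28963} = 10945 \left(- \frac{1}{28963}\right) = - \frac{995}{2633}$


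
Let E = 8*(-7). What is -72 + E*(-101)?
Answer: 5584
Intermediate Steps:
E = -56
-72 + E*(-101) = -72 - 56*(-101) = -72 + 5656 = 5584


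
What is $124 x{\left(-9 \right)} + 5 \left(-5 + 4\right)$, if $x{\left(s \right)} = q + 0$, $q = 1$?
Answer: $119$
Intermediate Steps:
$x{\left(s \right)} = 1$ ($x{\left(s \right)} = 1 + 0 = 1$)
$124 x{\left(-9 \right)} + 5 \left(-5 + 4\right) = 124 \cdot 1 + 5 \left(-5 + 4\right) = 124 + 5 \left(-1\right) = 124 - 5 = 119$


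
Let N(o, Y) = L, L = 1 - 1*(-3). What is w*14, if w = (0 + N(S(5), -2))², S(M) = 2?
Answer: 224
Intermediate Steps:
L = 4 (L = 1 + 3 = 4)
N(o, Y) = 4
w = 16 (w = (0 + 4)² = 4² = 16)
w*14 = 16*14 = 224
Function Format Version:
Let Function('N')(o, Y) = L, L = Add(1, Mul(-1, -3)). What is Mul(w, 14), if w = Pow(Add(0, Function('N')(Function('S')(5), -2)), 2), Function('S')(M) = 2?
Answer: 224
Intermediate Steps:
L = 4 (L = Add(1, 3) = 4)
Function('N')(o, Y) = 4
w = 16 (w = Pow(Add(0, 4), 2) = Pow(4, 2) = 16)
Mul(w, 14) = Mul(16, 14) = 224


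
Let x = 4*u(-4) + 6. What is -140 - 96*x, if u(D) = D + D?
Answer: 2356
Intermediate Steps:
u(D) = 2*D
x = -26 (x = 4*(2*(-4)) + 6 = 4*(-8) + 6 = -32 + 6 = -26)
-140 - 96*x = -140 - 96*(-26) = -140 + 2496 = 2356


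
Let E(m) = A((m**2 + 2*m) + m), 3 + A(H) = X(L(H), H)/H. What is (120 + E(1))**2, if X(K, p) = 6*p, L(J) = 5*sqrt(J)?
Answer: 15129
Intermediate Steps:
A(H) = 3 (A(H) = -3 + (6*H)/H = -3 + 6 = 3)
E(m) = 3
(120 + E(1))**2 = (120 + 3)**2 = 123**2 = 15129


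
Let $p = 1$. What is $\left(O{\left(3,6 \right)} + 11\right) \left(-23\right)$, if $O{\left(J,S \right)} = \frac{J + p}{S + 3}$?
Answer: $- \frac{2369}{9} \approx -263.22$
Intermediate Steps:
$O{\left(J,S \right)} = \frac{1 + J}{3 + S}$ ($O{\left(J,S \right)} = \frac{J + 1}{S + 3} = \frac{1 + J}{3 + S}$)
$\left(O{\left(3,6 \right)} + 11\right) \left(-23\right) = \left(\frac{1 + 3}{3 + 6} + 11\right) \left(-23\right) = \left(\frac{1}{9} \cdot 4 + 11\right) \left(-23\right) = \left(\frac{4}{9} + 11\right) \left(-23\right) = \frac{103}{9} \left(-23\right) = - \frac{2369}{9}$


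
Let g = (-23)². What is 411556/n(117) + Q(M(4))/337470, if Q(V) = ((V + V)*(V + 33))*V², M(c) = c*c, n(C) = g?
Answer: 9935724868/12751545 ≈ 779.18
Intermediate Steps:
g = 529
n(C) = 529
M(c) = c²
Q(V) = 2*V³*(33 + V) (Q(V) = ((2*V)*(33 + V))*V² = (2*V*(33 + V))*V² = 2*V³*(33 + V))
411556/n(117) + Q(M(4))/337470 = 411556/529 + (2*(4²)³*(33 + 4²))/337470 = 411556*(1/529) + (2*16³*(33 + 16))*(1/337470) = 411556/529 + (2*4096*49)*(1/337470) = 411556/529 + 401408*(1/337470) = 411556/529 + 28672/24105 = 9935724868/12751545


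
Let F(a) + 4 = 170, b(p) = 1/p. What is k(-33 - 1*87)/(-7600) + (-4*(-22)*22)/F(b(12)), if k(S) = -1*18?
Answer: 3679147/315400 ≈ 11.665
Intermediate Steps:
F(a) = 166 (F(a) = -4 + 170 = 166)
k(S) = -18
k(-33 - 1*87)/(-7600) + (-4*(-22)*22)/F(b(12)) = -18/(-7600) + (-4*(-22)*22)/166 = -18*(-1/7600) + (88*22)*(1/166) = 9/3800 + 1936*(1/166) = 9/3800 + 968/83 = 3679147/315400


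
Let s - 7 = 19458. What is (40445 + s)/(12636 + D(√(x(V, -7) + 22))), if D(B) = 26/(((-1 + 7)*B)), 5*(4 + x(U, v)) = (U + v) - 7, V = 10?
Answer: 45071970480/9506416543 - 179730*√430/9506416543 ≈ 4.7408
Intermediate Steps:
s = 19465 (s = 7 + 19458 = 19465)
x(U, v) = -27/5 + U/5 + v/5 (x(U, v) = -4 + ((U + v) - 7)/5 = -4 + (-7 + U + v)/5 = -4 + (-7/5 + U/5 + v/5) = -27/5 + U/5 + v/5)
D(B) = 13/(3*B) (D(B) = 26/((6*B)) = 26*(1/(6*B)) = 13/(3*B))
(40445 + s)/(12636 + D(√(x(V, -7) + 22))) = (40445 + 19465)/(12636 + 13/(3*(√((-27/5 + (⅕)*10 + (⅕)*(-7)) + 22)))) = 59910/(12636 + 13/(3*(√((-27/5 + 2 - 7/5) + 22)))) = 59910/(12636 + 13/(3*(√(-24/5 + 22)))) = 59910/(12636 + 13/(3*(√(86/5)))) = 59910/(12636 + 13/(3*((√430/5)))) = 59910/(12636 + 13*(√430/86)/3) = 59910/(12636 + 13*√430/258)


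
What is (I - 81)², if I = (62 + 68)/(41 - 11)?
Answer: 52900/9 ≈ 5877.8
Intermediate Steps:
I = 13/3 (I = 130/30 = 130*(1/30) = 13/3 ≈ 4.3333)
(I - 81)² = (13/3 - 81)² = (-230/3)² = 52900/9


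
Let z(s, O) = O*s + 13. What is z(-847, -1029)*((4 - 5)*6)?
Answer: -5229456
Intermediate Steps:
z(s, O) = 13 + O*s
z(-847, -1029)*((4 - 5)*6) = (13 - 1029*(-847))*((4 - 5)*6) = (13 + 871563)*(-1*6) = 871576*(-6) = -5229456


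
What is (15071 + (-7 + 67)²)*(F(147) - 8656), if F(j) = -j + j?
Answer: -161616176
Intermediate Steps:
F(j) = 0
(15071 + (-7 + 67)²)*(F(147) - 8656) = (15071 + (-7 + 67)²)*(0 - 8656) = (15071 + 60²)*(-8656) = (15071 + 3600)*(-8656) = 18671*(-8656) = -161616176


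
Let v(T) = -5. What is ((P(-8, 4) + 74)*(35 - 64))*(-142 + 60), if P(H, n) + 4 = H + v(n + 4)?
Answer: 135546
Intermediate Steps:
P(H, n) = -9 + H (P(H, n) = -4 + (H - 5) = -4 + (-5 + H) = -9 + H)
((P(-8, 4) + 74)*(35 - 64))*(-142 + 60) = (((-9 - 8) + 74)*(35 - 64))*(-142 + 60) = ((-17 + 74)*(-29))*(-82) = (57*(-29))*(-82) = -1653*(-82) = 135546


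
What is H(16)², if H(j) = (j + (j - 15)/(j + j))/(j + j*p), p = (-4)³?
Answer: 3249/12845056 ≈ 0.00025294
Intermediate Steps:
p = -64
H(j) = -(j + (-15 + j)/(2*j))/(63*j) (H(j) = (j + (j - 15)/(j + j))/(j + j*(-64)) = (j + (-15 + j)/((2*j)))/(j - 64*j) = (j + (-15 + j)*(1/(2*j)))/((-63*j)) = (j + (-15 + j)/(2*j))*(-1/(63*j)) = -(j + (-15 + j)/(2*j))/(63*j))
H(16)² = ((1/126)*(15 - 1*16 - 2*16²)/16²)² = ((1/126)*(1/256)*(15 - 16 - 2*256))² = ((1/126)*(1/256)*(15 - 16 - 512))² = ((1/126)*(1/256)*(-513))² = (-57/3584)² = 3249/12845056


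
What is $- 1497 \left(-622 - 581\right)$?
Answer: $1800891$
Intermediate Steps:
$- 1497 \left(-622 - 581\right) = \left(-1497\right) \left(-1203\right) = 1800891$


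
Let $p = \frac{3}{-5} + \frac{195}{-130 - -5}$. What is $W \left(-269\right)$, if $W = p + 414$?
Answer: $- \frac{2769624}{25} \approx -1.1079 \cdot 10^{5}$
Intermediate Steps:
$p = - \frac{54}{25}$ ($p = 3 \left(- \frac{1}{5}\right) + \frac{195}{-130 + 5} = - \frac{3}{5} + \frac{195}{-125} = - \frac{3}{5} + 195 \left(- \frac{1}{125}\right) = - \frac{3}{5} - \frac{39}{25} = - \frac{54}{25} \approx -2.16$)
$W = \frac{10296}{25}$ ($W = - \frac{54}{25} + 414 = \frac{10296}{25} \approx 411.84$)
$W \left(-269\right) = \frac{10296}{25} \left(-269\right) = - \frac{2769624}{25}$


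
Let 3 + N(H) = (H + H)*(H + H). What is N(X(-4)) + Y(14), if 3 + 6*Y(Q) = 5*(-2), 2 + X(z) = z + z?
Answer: 2369/6 ≈ 394.83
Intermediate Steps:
X(z) = -2 + 2*z (X(z) = -2 + (z + z) = -2 + 2*z)
N(H) = -3 + 4*H² (N(H) = -3 + (H + H)*(H + H) = -3 + (2*H)*(2*H) = -3 + 4*H²)
Y(Q) = -13/6 (Y(Q) = -½ + (5*(-2))/6 = -½ + (⅙)*(-10) = -½ - 5/3 = -13/6)
N(X(-4)) + Y(14) = (-3 + 4*(-2 + 2*(-4))²) - 13/6 = (-3 + 4*(-2 - 8)²) - 13/6 = (-3 + 4*(-10)²) - 13/6 = (-3 + 4*100) - 13/6 = (-3 + 400) - 13/6 = 397 - 13/6 = 2369/6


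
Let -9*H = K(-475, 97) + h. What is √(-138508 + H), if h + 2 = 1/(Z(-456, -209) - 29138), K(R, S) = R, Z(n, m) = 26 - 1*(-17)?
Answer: 2*I*√498508092830/3795 ≈ 372.1*I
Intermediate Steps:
Z(n, m) = 43 (Z(n, m) = 26 + 17 = 43)
h = -58191/29095 (h = -2 + 1/(43 - 29138) = -2 + 1/(-29095) = -2 - 1/29095 = -58191/29095 ≈ -2.0000)
H = 13878316/261855 (H = -(-475 - 58191/29095)/9 = -⅑*(-13878316/29095) = 13878316/261855 ≈ 53.000)
√(-138508 + H) = √(-138508 + 13878316/261855) = √(-36255134024/261855) = 2*I*√498508092830/3795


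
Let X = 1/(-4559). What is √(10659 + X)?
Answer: 2*√55385444605/4559 ≈ 103.24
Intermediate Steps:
X = -1/4559 ≈ -0.00021935
√(10659 + X) = √(10659 - 1/4559) = √(48594380/4559) = 2*√55385444605/4559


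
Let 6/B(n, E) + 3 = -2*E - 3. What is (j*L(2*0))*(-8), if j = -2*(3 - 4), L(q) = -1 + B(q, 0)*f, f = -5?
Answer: -64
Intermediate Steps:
B(n, E) = 6/(-6 - 2*E) (B(n, E) = 6/(-3 + (-2*E - 3)) = 6/(-3 + (-3 - 2*E)) = 6/(-6 - 2*E))
L(q) = 4 (L(q) = -1 - 3/(3 + 0)*(-5) = -1 - 3/3*(-5) = -1 - 3*⅓*(-5) = -1 - 1*(-5) = -1 + 5 = 4)
j = 2 (j = -2*(-1) = 2)
(j*L(2*0))*(-8) = (2*4)*(-8) = 8*(-8) = -64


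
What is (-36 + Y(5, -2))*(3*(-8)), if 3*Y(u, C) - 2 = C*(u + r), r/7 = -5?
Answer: 368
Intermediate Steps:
r = -35 (r = 7*(-5) = -35)
Y(u, C) = ⅔ + C*(-35 + u)/3 (Y(u, C) = ⅔ + (C*(u - 35))/3 = ⅔ + (C*(-35 + u))/3 = ⅔ + C*(-35 + u)/3)
(-36 + Y(5, -2))*(3*(-8)) = (-36 + (⅔ - 35/3*(-2) + (⅓)*(-2)*5))*(3*(-8)) = (-36 + (⅔ + 70/3 - 10/3))*(-24) = (-36 + 62/3)*(-24) = -46/3*(-24) = 368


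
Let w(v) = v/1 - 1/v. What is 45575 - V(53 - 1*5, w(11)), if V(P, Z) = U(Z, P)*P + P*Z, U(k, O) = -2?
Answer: 496621/11 ≈ 45147.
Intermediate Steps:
w(v) = v - 1/v (w(v) = v*1 - 1/v = v - 1/v)
V(P, Z) = -2*P + P*Z
45575 - V(53 - 1*5, w(11)) = 45575 - (53 - 1*5)*(-2 + (11 - 1/11)) = 45575 - (53 - 5)*(-2 + (11 - 1*1/11)) = 45575 - 48*(-2 + (11 - 1/11)) = 45575 - 48*(-2 + 120/11) = 45575 - 48*98/11 = 45575 - 1*4704/11 = 45575 - 4704/11 = 496621/11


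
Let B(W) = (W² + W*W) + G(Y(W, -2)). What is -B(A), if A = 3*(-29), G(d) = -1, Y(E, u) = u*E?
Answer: -15137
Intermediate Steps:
Y(E, u) = E*u
A = -87
B(W) = -1 + 2*W² (B(W) = (W² + W*W) - 1 = (W² + W²) - 1 = 2*W² - 1 = -1 + 2*W²)
-B(A) = -(-1 + 2*(-87)²) = -(-1 + 2*7569) = -(-1 + 15138) = -1*15137 = -15137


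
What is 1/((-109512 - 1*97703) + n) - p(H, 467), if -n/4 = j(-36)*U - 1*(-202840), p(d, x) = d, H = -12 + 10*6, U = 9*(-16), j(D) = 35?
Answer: -47923921/998415 ≈ -48.000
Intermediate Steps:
U = -144
H = 48 (H = -12 + 60 = 48)
n = -791200 (n = -4*(35*(-144) - 1*(-202840)) = -4*(-5040 + 202840) = -4*197800 = -791200)
1/((-109512 - 1*97703) + n) - p(H, 467) = 1/((-109512 - 1*97703) - 791200) - 1*48 = 1/((-109512 - 97703) - 791200) - 48 = 1/(-207215 - 791200) - 48 = 1/(-998415) - 48 = -1/998415 - 48 = -47923921/998415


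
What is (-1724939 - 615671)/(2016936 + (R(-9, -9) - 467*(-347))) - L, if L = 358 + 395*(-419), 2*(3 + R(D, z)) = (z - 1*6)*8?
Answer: 179920045462/1089461 ≈ 1.6515e+5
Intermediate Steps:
R(D, z) = -27 + 4*z (R(D, z) = -3 + ((z - 1*6)*8)/2 = -3 + ((z - 6)*8)/2 = -3 + ((-6 + z)*8)/2 = -3 + (-48 + 8*z)/2 = -3 + (-24 + 4*z) = -27 + 4*z)
L = -165147 (L = 358 - 165505 = -165147)
(-1724939 - 615671)/(2016936 + (R(-9, -9) - 467*(-347))) - L = (-1724939 - 615671)/(2016936 + ((-27 + 4*(-9)) - 467*(-347))) - 1*(-165147) = -2340610/(2016936 + ((-27 - 36) + 162049)) + 165147 = -2340610/(2016936 + (-63 + 162049)) + 165147 = -2340610/(2016936 + 161986) + 165147 = -2340610/2178922 + 165147 = -2340610*1/2178922 + 165147 = -1170305/1089461 + 165147 = 179920045462/1089461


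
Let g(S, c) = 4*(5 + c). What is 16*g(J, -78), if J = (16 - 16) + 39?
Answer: -4672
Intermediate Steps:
J = 39 (J = 0 + 39 = 39)
g(S, c) = 20 + 4*c
16*g(J, -78) = 16*(20 + 4*(-78)) = 16*(20 - 312) = 16*(-292) = -4672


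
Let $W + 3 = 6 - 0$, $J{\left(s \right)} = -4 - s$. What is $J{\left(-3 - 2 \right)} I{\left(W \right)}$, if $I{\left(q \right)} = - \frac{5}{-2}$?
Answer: $\frac{5}{2} \approx 2.5$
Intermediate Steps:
$W = 3$ ($W = -3 + \left(6 - 0\right) = -3 + \left(6 + 0\right) = -3 + 6 = 3$)
$I{\left(q \right)} = \frac{5}{2}$ ($I{\left(q \right)} = \left(-5\right) \left(- \frac{1}{2}\right) = \frac{5}{2}$)
$J{\left(-3 - 2 \right)} I{\left(W \right)} = \left(-4 - \left(-3 - 2\right)\right) \frac{5}{2} = \left(-4 - -5\right) \frac{5}{2} = \left(-4 + 5\right) \frac{5}{2} = 1 \cdot \frac{5}{2} = \frac{5}{2}$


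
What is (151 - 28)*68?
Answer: 8364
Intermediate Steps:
(151 - 28)*68 = 123*68 = 8364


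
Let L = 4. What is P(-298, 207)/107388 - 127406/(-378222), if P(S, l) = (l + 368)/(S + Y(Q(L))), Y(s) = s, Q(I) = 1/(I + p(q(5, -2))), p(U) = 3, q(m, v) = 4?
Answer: 950839604411/2822847037452 ≈ 0.33684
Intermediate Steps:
Q(I) = 1/(3 + I) (Q(I) = 1/(I + 3) = 1/(3 + I))
P(S, l) = (368 + l)/(⅐ + S) (P(S, l) = (l + 368)/(S + 1/(3 + 4)) = (368 + l)/(S + 1/7) = (368 + l)/(S + ⅐) = (368 + l)/(⅐ + S))
P(-298, 207)/107388 - 127406/(-378222) = (7*(368 + 207)/(1 + 7*(-298)))/107388 - 127406/(-378222) = (7*575/(1 - 2086))*(1/107388) - 127406*(-1/378222) = (7*575/(-2085))*(1/107388) + 63703/189111 = (7*(-1/2085)*575)*(1/107388) + 63703/189111 = -805/417*1/107388 + 63703/189111 = -805/44780796 + 63703/189111 = 950839604411/2822847037452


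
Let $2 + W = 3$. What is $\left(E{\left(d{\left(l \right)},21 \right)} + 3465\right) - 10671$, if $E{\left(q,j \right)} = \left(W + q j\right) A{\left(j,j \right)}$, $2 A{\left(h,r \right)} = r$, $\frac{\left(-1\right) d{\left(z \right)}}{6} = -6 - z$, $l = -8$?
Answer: $- \frac{19683}{2} \approx -9841.5$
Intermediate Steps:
$W = 1$ ($W = -2 + 3 = 1$)
$d{\left(z \right)} = 36 + 6 z$ ($d{\left(z \right)} = - 6 \left(-6 - z\right) = 36 + 6 z$)
$A{\left(h,r \right)} = \frac{r}{2}$
$E{\left(q,j \right)} = \frac{j \left(1 + j q\right)}{2}$ ($E{\left(q,j \right)} = \left(1 + q j\right) \frac{j}{2} = \left(1 + j q\right) \frac{j}{2} = \frac{j \left(1 + j q\right)}{2}$)
$\left(E{\left(d{\left(l \right)},21 \right)} + 3465\right) - 10671 = \left(\frac{1}{2} \cdot 21 \left(1 + 21 \left(36 + 6 \left(-8\right)\right)\right) + 3465\right) - 10671 = \left(\frac{1}{2} \cdot 21 \left(1 + 21 \left(36 - 48\right)\right) + 3465\right) - 10671 = \left(\frac{1}{2} \cdot 21 \left(1 + 21 \left(-12\right)\right) + 3465\right) - 10671 = \left(\frac{1}{2} \cdot 21 \left(1 - 252\right) + 3465\right) - 10671 = \left(\frac{1}{2} \cdot 21 \left(-251\right) + 3465\right) - 10671 = \left(- \frac{5271}{2} + 3465\right) - 10671 = \frac{1659}{2} - 10671 = - \frac{19683}{2}$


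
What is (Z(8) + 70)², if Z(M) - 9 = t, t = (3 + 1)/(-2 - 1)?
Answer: 54289/9 ≈ 6032.1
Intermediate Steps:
t = -4/3 (t = 4/(-3) = 4*(-⅓) = -4/3 ≈ -1.3333)
Z(M) = 23/3 (Z(M) = 9 - 4/3 = 23/3)
(Z(8) + 70)² = (23/3 + 70)² = (233/3)² = 54289/9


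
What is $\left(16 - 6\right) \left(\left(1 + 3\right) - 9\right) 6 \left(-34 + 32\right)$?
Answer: $600$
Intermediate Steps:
$\left(16 - 6\right) \left(\left(1 + 3\right) - 9\right) 6 \left(-34 + 32\right) = 10 \left(4 - 9\right) 6 \left(-2\right) = 10 \left(-5\right) 6 \left(-2\right) = \left(-50\right) 6 \left(-2\right) = \left(-300\right) \left(-2\right) = 600$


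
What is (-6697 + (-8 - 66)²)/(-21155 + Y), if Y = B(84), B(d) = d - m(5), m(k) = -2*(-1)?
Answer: 1221/21073 ≈ 0.057941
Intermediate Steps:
m(k) = 2
B(d) = -2 + d (B(d) = d - 1*2 = d - 2 = -2 + d)
Y = 82 (Y = -2 + 84 = 82)
(-6697 + (-8 - 66)²)/(-21155 + Y) = (-6697 + (-8 - 66)²)/(-21155 + 82) = (-6697 + (-74)²)/(-21073) = (-6697 + 5476)*(-1/21073) = -1221*(-1/21073) = 1221/21073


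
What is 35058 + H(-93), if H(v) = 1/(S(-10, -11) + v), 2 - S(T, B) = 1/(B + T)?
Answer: 66960759/1910 ≈ 35058.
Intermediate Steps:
S(T, B) = 2 - 1/(B + T)
H(v) = 1/(43/21 + v) (H(v) = 1/((-1 + 2*(-11) + 2*(-10))/(-11 - 10) + v) = 1/((-1 - 22 - 20)/(-21) + v) = 1/(-1/21*(-43) + v) = 1/(43/21 + v))
35058 + H(-93) = 35058 + 21/(43 + 21*(-93)) = 35058 + 21/(43 - 1953) = 35058 + 21/(-1910) = 35058 + 21*(-1/1910) = 35058 - 21/1910 = 66960759/1910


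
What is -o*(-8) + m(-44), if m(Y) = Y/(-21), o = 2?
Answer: 380/21 ≈ 18.095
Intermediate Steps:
m(Y) = -Y/21 (m(Y) = Y*(-1/21) = -Y/21)
-o*(-8) + m(-44) = -1*2*(-8) - 1/21*(-44) = -2*(-8) + 44/21 = 16 + 44/21 = 380/21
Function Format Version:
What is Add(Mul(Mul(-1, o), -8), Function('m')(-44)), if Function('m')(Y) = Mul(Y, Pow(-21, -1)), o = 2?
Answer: Rational(380, 21) ≈ 18.095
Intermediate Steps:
Function('m')(Y) = Mul(Rational(-1, 21), Y) (Function('m')(Y) = Mul(Y, Rational(-1, 21)) = Mul(Rational(-1, 21), Y))
Add(Mul(Mul(-1, o), -8), Function('m')(-44)) = Add(Mul(Mul(-1, 2), -8), Mul(Rational(-1, 21), -44)) = Add(Mul(-2, -8), Rational(44, 21)) = Add(16, Rational(44, 21)) = Rational(380, 21)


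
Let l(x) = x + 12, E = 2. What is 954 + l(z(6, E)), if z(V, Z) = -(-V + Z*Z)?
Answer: 968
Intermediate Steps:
z(V, Z) = V - Z² (z(V, Z) = -(-V + Z²) = -(Z² - V) = V - Z²)
l(x) = 12 + x
954 + l(z(6, E)) = 954 + (12 + (6 - 1*2²)) = 954 + (12 + (6 - 1*4)) = 954 + (12 + (6 - 4)) = 954 + (12 + 2) = 954 + 14 = 968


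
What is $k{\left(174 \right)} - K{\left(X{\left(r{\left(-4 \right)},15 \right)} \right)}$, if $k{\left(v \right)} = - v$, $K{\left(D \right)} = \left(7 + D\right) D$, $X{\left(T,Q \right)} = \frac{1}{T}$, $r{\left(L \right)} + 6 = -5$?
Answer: $- \frac{20978}{121} \approx -173.37$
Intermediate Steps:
$r{\left(L \right)} = -11$ ($r{\left(L \right)} = -6 - 5 = -11$)
$K{\left(D \right)} = D \left(7 + D\right)$
$k{\left(174 \right)} - K{\left(X{\left(r{\left(-4 \right)},15 \right)} \right)} = \left(-1\right) 174 - \frac{7 + \frac{1}{-11}}{-11} = -174 - - \frac{7 - \frac{1}{11}}{11} = -174 - \left(- \frac{1}{11}\right) \frac{76}{11} = -174 - - \frac{76}{121} = -174 + \frac{76}{121} = - \frac{20978}{121}$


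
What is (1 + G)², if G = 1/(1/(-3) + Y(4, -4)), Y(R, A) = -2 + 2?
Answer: 4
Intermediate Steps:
Y(R, A) = 0
G = -3 (G = 1/(1/(-3) + 0) = 1/(-⅓ + 0) = 1/(-⅓) = -3)
(1 + G)² = (1 - 3)² = (-2)² = 4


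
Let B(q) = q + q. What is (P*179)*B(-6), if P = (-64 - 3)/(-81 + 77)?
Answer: -35979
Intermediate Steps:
B(q) = 2*q
P = 67/4 (P = -67/(-4) = -67*(-¼) = 67/4 ≈ 16.750)
(P*179)*B(-6) = ((67/4)*179)*(2*(-6)) = (11993/4)*(-12) = -35979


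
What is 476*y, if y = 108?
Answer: 51408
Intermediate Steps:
476*y = 476*108 = 51408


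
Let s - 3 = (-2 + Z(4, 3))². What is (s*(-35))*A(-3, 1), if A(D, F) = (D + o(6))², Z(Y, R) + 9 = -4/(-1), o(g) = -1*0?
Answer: -16380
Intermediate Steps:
o(g) = 0
Z(Y, R) = -5 (Z(Y, R) = -9 - 4/(-1) = -9 - 4*(-1) = -9 + 4 = -5)
A(D, F) = D² (A(D, F) = (D + 0)² = D²)
s = 52 (s = 3 + (-2 - 5)² = 3 + (-7)² = 3 + 49 = 52)
(s*(-35))*A(-3, 1) = (52*(-35))*(-3)² = -1820*9 = -16380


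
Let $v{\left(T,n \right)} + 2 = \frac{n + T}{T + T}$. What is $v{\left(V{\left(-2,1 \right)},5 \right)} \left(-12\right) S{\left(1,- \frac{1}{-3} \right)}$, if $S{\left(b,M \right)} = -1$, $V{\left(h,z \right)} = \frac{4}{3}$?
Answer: $\frac{9}{2} \approx 4.5$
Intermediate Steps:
$V{\left(h,z \right)} = \frac{4}{3}$ ($V{\left(h,z \right)} = 4 \cdot \frac{1}{3} = \frac{4}{3}$)
$v{\left(T,n \right)} = -2 + \frac{T + n}{2 T}$ ($v{\left(T,n \right)} = -2 + \frac{n + T}{T + T} = -2 + \frac{T + n}{2 T}$)
$v{\left(V{\left(-2,1 \right)},5 \right)} \left(-12\right) S{\left(1,- \frac{1}{-3} \right)} = \frac{5 - 4}{2 \cdot \frac{4}{3}} \left(-12\right) \left(-1\right) = \frac{1}{2} \cdot \frac{3}{4} \left(5 - 4\right) \left(-12\right) \left(-1\right) = \frac{1}{2} \cdot \frac{3}{4} \cdot 1 \left(-12\right) \left(-1\right) = \frac{3}{8} \left(-12\right) \left(-1\right) = \left(- \frac{9}{2}\right) \left(-1\right) = \frac{9}{2}$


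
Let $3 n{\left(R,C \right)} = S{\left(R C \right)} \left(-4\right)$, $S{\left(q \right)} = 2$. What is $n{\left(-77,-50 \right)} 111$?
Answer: $-296$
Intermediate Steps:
$n{\left(R,C \right)} = - \frac{8}{3}$ ($n{\left(R,C \right)} = \frac{2 \left(-4\right)}{3} = \frac{1}{3} \left(-8\right) = - \frac{8}{3}$)
$n{\left(-77,-50 \right)} 111 = \left(- \frac{8}{3}\right) 111 = -296$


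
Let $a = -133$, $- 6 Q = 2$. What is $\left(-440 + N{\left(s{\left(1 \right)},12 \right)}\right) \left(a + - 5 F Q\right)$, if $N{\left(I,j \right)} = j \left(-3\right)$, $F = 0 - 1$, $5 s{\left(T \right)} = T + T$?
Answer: $\frac{192304}{3} \approx 64101.0$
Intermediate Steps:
$Q = - \frac{1}{3}$ ($Q = \left(- \frac{1}{6}\right) 2 = - \frac{1}{3} \approx -0.33333$)
$s{\left(T \right)} = \frac{2 T}{5}$ ($s{\left(T \right)} = \frac{T + T}{5} = \frac{2 T}{5}$)
$F = -1$ ($F = 0 - 1 = -1$)
$N{\left(I,j \right)} = - 3 j$
$\left(-440 + N{\left(s{\left(1 \right)},12 \right)}\right) \left(a + - 5 F Q\right) = \left(-440 - 36\right) \left(-133 + \left(-5\right) \left(-1\right) \left(- \frac{1}{3}\right)\right) = \left(-440 - 36\right) \left(-133 + 5 \left(- \frac{1}{3}\right)\right) = - 476 \left(-133 - \frac{5}{3}\right) = \left(-476\right) \left(- \frac{404}{3}\right) = \frac{192304}{3}$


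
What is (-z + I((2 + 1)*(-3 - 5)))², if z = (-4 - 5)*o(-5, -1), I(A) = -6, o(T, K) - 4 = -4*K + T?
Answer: 441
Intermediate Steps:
o(T, K) = 4 + T - 4*K (o(T, K) = 4 + (-4*K + T) = 4 + (T - 4*K) = 4 + T - 4*K)
z = -27 (z = (-4 - 5)*(4 - 5 - 4*(-1)) = -9*(4 - 5 + 4) = -9*3 = -27)
(-z + I((2 + 1)*(-3 - 5)))² = (-1*(-27) - 6)² = (27 - 6)² = 21² = 441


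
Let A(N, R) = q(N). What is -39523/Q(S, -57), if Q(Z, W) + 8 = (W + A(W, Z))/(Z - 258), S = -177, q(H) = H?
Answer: 520985/102 ≈ 5107.7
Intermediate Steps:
A(N, R) = N
Q(Z, W) = -8 + 2*W/(-258 + Z) (Q(Z, W) = -8 + (W + W)/(Z - 258) = -8 + (2*W)/(-258 + Z) = -8 + 2*W/(-258 + Z))
-39523/Q(S, -57) = -39523*(-258 - 177)/(2*(1032 - 57 - 4*(-177))) = -39523*(-435/(2*(1032 - 57 + 708))) = -39523/(2*(-1/435)*1683) = -39523/(-1122/145) = -39523*(-145/1122) = 520985/102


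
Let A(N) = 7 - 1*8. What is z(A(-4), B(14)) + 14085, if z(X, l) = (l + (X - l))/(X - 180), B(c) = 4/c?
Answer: 2549386/181 ≈ 14085.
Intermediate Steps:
A(N) = -1 (A(N) = 7 - 8 = -1)
z(X, l) = X/(-180 + X)
z(A(-4), B(14)) + 14085 = -1/(-180 - 1) + 14085 = -1/(-181) + 14085 = -1*(-1/181) + 14085 = 1/181 + 14085 = 2549386/181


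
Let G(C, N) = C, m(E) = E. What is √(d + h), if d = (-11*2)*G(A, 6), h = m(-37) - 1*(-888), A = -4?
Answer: √939 ≈ 30.643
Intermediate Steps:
h = 851 (h = -37 - 1*(-888) = -37 + 888 = 851)
d = 88 (d = -11*2*(-4) = -22*(-4) = 88)
√(d + h) = √(88 + 851) = √939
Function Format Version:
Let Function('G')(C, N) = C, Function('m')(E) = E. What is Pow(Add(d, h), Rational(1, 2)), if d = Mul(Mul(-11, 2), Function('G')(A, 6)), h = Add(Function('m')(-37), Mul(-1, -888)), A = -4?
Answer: Pow(939, Rational(1, 2)) ≈ 30.643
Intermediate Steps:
h = 851 (h = Add(-37, Mul(-1, -888)) = Add(-37, 888) = 851)
d = 88 (d = Mul(Mul(-11, 2), -4) = Mul(-22, -4) = 88)
Pow(Add(d, h), Rational(1, 2)) = Pow(Add(88, 851), Rational(1, 2)) = Pow(939, Rational(1, 2))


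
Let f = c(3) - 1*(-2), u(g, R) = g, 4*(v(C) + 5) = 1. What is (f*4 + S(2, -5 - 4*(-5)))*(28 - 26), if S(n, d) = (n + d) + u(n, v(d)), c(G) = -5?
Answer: 14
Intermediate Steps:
v(C) = -19/4 (v(C) = -5 + (¼)*1 = -5 + ¼ = -19/4)
f = -3 (f = -5 - 1*(-2) = -5 + 2 = -3)
S(n, d) = d + 2*n (S(n, d) = (n + d) + n = (d + n) + n = d + 2*n)
(f*4 + S(2, -5 - 4*(-5)))*(28 - 26) = (-3*4 + ((-5 - 4*(-5)) + 2*2))*(28 - 26) = (-12 + ((-5 + 20) + 4))*2 = (-12 + (15 + 4))*2 = (-12 + 19)*2 = 7*2 = 14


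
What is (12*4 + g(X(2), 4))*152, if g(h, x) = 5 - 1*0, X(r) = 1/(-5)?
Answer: 8056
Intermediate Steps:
X(r) = -⅕
g(h, x) = 5 (g(h, x) = 5 + 0 = 5)
(12*4 + g(X(2), 4))*152 = (12*4 + 5)*152 = (48 + 5)*152 = 53*152 = 8056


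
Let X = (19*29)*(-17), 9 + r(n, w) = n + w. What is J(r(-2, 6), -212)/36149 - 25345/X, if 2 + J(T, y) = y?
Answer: 914191867/338607683 ≈ 2.6999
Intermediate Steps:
r(n, w) = -9 + n + w (r(n, w) = -9 + (n + w) = -9 + n + w)
J(T, y) = -2 + y
X = -9367 (X = 551*(-17) = -9367)
J(r(-2, 6), -212)/36149 - 25345/X = (-2 - 212)/36149 - 25345/(-9367) = -214*1/36149 - 25345*(-1/9367) = -214/36149 + 25345/9367 = 914191867/338607683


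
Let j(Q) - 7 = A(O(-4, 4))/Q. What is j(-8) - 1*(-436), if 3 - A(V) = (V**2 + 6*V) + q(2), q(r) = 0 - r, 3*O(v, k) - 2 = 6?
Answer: 32059/72 ≈ 445.26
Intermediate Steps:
O(v, k) = 8/3 (O(v, k) = 2/3 + (1/3)*6 = 2/3 + 2 = 8/3)
q(r) = -r
A(V) = 5 - V**2 - 6*V (A(V) = 3 - ((V**2 + 6*V) - 1*2) = 3 - ((V**2 + 6*V) - 2) = 3 - (-2 + V**2 + 6*V) = 3 + (2 - V**2 - 6*V) = 5 - V**2 - 6*V)
j(Q) = 7 - 163/(9*Q) (j(Q) = 7 + (5 - (8/3)**2 - 6*8/3)/Q = 7 + (5 - 1*64/9 - 16)/Q = 7 + (5 - 64/9 - 16)/Q = 7 - 163/(9*Q))
j(-8) - 1*(-436) = (7 - 163/9/(-8)) - 1*(-436) = (7 - 163/9*(-1/8)) + 436 = (7 + 163/72) + 436 = 667/72 + 436 = 32059/72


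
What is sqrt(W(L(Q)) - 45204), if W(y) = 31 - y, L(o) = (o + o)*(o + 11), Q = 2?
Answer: 15*I*sqrt(201) ≈ 212.66*I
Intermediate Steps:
L(o) = 2*o*(11 + o) (L(o) = (2*o)*(11 + o) = 2*o*(11 + o))
sqrt(W(L(Q)) - 45204) = sqrt((31 - 2*2*(11 + 2)) - 45204) = sqrt((31 - 2*2*13) - 45204) = sqrt((31 - 1*52) - 45204) = sqrt((31 - 52) - 45204) = sqrt(-21 - 45204) = sqrt(-45225) = 15*I*sqrt(201)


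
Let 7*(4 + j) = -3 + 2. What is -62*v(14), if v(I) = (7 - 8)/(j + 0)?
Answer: -434/29 ≈ -14.966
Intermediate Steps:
j = -29/7 (j = -4 + (-3 + 2)/7 = -4 + (⅐)*(-1) = -4 - ⅐ = -29/7 ≈ -4.1429)
v(I) = 7/29 (v(I) = (7 - 8)/(-29/7 + 0) = -1/(-29/7) = -1*(-7/29) = 7/29)
-62*v(14) = -62*7/29 = -434/29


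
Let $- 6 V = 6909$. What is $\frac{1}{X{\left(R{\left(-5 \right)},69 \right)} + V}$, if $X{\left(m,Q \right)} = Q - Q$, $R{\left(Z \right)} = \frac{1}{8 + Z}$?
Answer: $- \frac{2}{2303} \approx -0.00086843$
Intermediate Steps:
$V = - \frac{2303}{2}$ ($V = \left(- \frac{1}{6}\right) 6909 = - \frac{2303}{2} \approx -1151.5$)
$X{\left(m,Q \right)} = 0$
$\frac{1}{X{\left(R{\left(-5 \right)},69 \right)} + V} = \frac{1}{0 - \frac{2303}{2}} = \frac{1}{- \frac{2303}{2}} = - \frac{2}{2303}$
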